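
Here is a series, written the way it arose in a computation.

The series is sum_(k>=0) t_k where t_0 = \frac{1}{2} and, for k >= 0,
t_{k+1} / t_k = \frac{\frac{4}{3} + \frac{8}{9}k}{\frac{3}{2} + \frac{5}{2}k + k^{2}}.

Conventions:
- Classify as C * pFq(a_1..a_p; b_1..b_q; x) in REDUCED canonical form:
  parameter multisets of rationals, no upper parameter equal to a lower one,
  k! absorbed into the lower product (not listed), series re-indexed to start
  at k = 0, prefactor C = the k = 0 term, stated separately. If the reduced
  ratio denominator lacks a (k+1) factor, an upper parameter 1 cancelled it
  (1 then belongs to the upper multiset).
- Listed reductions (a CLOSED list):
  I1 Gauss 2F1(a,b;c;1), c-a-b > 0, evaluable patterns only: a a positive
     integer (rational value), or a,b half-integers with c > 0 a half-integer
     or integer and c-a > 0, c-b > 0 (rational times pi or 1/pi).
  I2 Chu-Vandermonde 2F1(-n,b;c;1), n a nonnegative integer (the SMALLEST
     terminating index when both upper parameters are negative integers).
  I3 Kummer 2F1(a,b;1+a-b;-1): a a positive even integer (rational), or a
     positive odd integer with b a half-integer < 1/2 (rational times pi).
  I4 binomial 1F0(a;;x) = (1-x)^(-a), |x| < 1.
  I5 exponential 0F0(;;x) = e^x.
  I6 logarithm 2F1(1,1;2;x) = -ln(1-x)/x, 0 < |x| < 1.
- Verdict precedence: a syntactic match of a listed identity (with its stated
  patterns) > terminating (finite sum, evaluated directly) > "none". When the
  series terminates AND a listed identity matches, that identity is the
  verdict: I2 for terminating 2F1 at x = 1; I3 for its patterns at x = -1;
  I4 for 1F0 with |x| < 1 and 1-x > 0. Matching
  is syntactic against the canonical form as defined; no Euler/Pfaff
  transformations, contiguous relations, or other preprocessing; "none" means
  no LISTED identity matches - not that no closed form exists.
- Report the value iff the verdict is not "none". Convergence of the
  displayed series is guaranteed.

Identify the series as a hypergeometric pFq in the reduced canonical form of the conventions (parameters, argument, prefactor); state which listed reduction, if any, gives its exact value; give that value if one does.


Structural cue: t_0 being \frac{1}{2}, roots of the ratio polynomials (prefactor 1/2) are the negated parameters.
Ratio: r(k) = \frac{8}{9} * 1 / [(k+1)] - rational in k, leading ratio \frac{8}{9}; with t_0 = \frac{1}{2}, classification follows.

Canonical form: C = \frac{1}{2} times 0F0 with upper {-}, lower {-}, x = \frac{8}{9}. Verdict at x = \frac{8}{9}: the I5 exponential reduction matches (the 0F0 exponential series at x = \frac{8}{9}). Its exact value is \frac{1}{2} \cdot e^{\frac{8}{9}}.


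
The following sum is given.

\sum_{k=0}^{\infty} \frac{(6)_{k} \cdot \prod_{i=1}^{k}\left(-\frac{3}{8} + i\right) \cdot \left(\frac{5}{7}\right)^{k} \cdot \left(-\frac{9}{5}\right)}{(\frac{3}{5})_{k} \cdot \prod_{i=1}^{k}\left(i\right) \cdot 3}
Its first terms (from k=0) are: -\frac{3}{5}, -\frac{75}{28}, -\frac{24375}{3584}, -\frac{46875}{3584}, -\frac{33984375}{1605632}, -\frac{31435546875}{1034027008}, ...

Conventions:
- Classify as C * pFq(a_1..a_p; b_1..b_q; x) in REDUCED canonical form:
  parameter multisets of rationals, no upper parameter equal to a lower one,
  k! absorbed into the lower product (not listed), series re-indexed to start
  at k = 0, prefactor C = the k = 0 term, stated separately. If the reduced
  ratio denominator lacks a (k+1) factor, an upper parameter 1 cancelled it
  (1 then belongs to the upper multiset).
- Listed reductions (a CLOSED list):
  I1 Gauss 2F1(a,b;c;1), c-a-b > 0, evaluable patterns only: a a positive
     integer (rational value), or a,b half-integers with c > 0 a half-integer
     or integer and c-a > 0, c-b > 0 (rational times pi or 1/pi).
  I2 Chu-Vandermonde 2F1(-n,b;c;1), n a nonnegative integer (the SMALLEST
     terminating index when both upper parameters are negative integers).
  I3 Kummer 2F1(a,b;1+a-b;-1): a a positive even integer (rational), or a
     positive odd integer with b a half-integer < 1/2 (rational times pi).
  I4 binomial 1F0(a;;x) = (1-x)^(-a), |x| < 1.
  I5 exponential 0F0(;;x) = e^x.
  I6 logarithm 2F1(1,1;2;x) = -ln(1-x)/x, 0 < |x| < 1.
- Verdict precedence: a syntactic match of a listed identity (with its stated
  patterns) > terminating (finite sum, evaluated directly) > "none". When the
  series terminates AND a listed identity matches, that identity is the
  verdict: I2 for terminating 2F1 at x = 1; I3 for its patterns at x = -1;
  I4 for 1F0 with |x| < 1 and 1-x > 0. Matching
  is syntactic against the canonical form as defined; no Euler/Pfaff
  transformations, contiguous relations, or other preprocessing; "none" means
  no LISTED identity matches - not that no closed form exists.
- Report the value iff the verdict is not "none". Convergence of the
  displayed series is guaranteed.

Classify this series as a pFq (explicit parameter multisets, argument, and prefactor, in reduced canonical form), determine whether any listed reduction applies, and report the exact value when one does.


x = \frac{5}{7} here; the reduced form reads 2F1, upper {\frac{5}{8}, 6}, lower {\frac{3}{5}}, C = -\frac{3}{5}. Verdict: none. Every listed pattern misses the 2F1 form at \frac{5}{7}, upper {\frac{5}{8}, 6}.

Key observation: t_0 = -\frac{3}{5} here, and the product of the first k integers (C = -3/5) is k!.
Ratio: r(k) = \frac{5}{7} * (k+\frac{5}{8}) (k+6) / [(k+\frac{3}{5}) (k+1)] - rational in k, leading ratio \frac{5}{7}; with t_0 = -\frac{3}{5}, classification follows.


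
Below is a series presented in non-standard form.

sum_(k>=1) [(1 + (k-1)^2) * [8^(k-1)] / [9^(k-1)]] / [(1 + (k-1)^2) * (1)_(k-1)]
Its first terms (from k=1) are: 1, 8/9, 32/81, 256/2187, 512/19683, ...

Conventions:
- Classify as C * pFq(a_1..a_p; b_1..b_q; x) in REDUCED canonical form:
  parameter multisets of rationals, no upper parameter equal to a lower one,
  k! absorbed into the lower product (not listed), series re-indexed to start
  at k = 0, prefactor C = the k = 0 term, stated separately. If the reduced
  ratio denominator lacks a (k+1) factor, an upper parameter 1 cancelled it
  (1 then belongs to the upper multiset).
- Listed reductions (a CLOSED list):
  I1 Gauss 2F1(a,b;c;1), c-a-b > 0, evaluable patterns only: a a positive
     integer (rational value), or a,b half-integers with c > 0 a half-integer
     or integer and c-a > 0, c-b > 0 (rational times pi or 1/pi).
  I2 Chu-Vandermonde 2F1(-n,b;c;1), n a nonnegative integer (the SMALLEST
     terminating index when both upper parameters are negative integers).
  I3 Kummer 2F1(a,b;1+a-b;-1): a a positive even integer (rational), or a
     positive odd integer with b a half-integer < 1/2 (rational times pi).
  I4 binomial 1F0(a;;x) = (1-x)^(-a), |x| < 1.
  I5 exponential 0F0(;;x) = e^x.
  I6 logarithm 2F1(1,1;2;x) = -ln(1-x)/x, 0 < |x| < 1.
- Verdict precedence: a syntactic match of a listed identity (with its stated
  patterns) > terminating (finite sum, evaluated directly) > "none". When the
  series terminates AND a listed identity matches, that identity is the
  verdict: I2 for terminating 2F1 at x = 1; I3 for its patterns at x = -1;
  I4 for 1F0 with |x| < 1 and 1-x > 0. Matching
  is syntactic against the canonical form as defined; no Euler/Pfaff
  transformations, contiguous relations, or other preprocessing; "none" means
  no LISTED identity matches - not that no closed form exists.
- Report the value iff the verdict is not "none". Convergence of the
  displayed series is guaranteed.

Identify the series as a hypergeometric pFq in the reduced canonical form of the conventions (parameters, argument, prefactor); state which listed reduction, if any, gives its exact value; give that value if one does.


Prefactor 1, argument 8/9: 0F0 with upper {-} over lower {-}. Verdict at x = 8/9: the exponential series (I5) matches (the 0F0 exponential series at x = 8/9). Value: e^(8/9).

Structural cue: with t_0 = 1, striking the common factor k^2 + 1 reduces the term (C = 1).
Consecutive-term ratio: r(k) = (8/9) * 1 / [(k+1)] - rational in k. x = (8/9); t_0 = 1; negate the roots.


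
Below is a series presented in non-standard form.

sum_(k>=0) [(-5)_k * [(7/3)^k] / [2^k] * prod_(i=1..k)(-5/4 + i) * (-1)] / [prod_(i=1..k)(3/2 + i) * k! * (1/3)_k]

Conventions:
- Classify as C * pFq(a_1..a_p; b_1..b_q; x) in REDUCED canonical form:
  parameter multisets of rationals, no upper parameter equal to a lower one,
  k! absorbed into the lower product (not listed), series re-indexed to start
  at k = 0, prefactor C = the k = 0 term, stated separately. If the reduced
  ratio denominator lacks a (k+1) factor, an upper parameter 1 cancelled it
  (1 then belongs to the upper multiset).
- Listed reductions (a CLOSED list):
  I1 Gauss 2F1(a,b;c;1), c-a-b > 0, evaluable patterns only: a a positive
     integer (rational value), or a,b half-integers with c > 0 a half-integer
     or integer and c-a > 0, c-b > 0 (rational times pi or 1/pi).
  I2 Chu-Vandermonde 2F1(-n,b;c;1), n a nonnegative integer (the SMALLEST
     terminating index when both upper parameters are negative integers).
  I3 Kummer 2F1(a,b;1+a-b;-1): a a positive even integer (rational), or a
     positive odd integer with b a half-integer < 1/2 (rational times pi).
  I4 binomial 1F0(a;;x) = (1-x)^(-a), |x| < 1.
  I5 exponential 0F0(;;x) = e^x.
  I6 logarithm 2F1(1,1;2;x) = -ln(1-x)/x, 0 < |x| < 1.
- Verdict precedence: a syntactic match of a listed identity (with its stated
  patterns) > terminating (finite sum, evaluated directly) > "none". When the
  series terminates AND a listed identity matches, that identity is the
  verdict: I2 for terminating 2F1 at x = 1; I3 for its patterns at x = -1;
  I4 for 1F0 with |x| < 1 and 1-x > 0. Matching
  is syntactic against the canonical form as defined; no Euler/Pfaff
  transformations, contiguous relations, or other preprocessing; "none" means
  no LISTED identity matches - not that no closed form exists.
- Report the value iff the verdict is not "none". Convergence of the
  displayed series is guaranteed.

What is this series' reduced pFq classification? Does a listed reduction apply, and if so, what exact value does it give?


At argument 7/6: a 2F2 with upper {-5, -1/4}, lower {1/3, 5/2}, scaled by C = -1. Verdict: terminating - no listed pattern fits, but -5 in the upper list cuts the series at k = 5; direct evaluation. Exact value: -9181115/4153344.

The tell: t_0 being -1, the lower running product (C = -1) is a rising factorial.
Step ratio: r(k) = (7/6) * (k-5) (k-1/4) / [(k+1/3) (k+5/2) (k+1)] - poly over poly, x = (7/6) from leading terms; C = -1 at k = 0.


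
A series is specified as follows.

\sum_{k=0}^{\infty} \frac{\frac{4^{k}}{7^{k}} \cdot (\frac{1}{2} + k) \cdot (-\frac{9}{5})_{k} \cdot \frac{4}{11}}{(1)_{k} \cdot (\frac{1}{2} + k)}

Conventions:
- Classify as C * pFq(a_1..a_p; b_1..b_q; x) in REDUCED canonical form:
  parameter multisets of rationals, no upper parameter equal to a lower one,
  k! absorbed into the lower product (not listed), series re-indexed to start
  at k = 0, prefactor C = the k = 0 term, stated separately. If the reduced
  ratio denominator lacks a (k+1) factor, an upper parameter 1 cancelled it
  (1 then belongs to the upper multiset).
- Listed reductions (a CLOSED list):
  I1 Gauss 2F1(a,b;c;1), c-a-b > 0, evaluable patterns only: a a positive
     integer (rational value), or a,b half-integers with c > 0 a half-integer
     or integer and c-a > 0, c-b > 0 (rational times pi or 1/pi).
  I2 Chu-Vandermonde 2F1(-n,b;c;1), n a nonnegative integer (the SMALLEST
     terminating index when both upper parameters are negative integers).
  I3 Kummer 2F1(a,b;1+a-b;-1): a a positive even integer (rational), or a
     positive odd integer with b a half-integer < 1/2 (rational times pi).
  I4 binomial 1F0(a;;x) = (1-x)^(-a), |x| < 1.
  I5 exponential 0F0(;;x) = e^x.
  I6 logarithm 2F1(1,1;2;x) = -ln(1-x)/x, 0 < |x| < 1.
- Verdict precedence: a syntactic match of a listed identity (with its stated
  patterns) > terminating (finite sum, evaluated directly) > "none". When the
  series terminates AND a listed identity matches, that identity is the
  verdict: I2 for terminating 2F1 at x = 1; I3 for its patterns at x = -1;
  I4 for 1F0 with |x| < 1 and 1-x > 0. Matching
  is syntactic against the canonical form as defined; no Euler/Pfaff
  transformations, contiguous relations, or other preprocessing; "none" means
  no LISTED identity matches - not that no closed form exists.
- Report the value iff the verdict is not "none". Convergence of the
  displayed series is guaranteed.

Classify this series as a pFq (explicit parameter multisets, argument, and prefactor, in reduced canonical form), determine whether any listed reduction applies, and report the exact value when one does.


Reduced: x = \frac{4}{7}, 1F0, upper = {-\frac{9}{5}}, lower = {-}, C = \frac{4}{11}. Verdict: this is binomial (I4) (the 1F0 binomial series: exponent 9/5, x = \frac{4}{7}). Value: \frac{4}{11} \cdot \left(\frac{3}{7}\right)^{\frac{9}{5}}.

Key observation: t_0 being \frac{4}{11}, the two geometric factors (prefactor 4/11) combine into one argument.
Ratio: r(k) = \frac{4}{7} * (k-\frac{9}{5}) / [(k+1)] ; factor over Q: parameters, x = \frac{4}{7}, and C = \frac{4}{11}.


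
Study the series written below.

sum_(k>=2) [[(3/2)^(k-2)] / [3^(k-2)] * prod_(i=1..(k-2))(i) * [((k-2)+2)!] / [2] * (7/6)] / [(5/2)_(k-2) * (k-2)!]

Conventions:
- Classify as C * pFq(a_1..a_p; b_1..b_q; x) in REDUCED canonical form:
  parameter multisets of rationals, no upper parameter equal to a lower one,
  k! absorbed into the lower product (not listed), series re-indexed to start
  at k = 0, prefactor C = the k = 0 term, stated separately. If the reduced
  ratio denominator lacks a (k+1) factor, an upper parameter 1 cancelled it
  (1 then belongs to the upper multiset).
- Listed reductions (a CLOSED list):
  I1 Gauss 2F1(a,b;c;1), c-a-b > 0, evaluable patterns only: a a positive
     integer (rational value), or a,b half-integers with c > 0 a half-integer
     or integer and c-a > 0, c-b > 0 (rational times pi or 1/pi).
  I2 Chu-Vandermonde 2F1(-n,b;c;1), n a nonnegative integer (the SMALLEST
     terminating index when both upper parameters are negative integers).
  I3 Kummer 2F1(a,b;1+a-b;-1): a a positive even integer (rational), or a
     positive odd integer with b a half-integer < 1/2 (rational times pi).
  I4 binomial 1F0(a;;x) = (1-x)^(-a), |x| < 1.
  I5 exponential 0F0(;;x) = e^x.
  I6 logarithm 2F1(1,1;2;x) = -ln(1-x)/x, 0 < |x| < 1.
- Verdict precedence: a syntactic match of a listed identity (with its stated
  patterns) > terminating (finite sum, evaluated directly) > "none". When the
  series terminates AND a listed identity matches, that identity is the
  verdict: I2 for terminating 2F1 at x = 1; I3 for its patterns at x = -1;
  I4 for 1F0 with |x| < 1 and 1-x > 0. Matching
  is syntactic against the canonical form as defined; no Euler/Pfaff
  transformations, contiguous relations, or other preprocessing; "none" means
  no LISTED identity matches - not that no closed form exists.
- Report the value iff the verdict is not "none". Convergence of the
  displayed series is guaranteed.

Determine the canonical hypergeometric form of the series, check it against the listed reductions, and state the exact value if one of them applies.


The series (x = 1/2) is 2F1: upper {1, 3}, lower {5/2}, prefactor 7/6. Verdict: none. Every listed pattern misses the 2F1 form at 1/2, upper {1, 3}.

Structural cue: with t_0 = 7/6, the factorial ratio (C = 7/6) (k+a-1)!/(a-1)! is a rising factorial (a)_k.
Ratio: r(k) = (1/2) * (k+1) (k+3) / [(k+5/2) (k+1)] - rational in k, leading ratio (1/2); with t_0 = 7/6, classification follows.


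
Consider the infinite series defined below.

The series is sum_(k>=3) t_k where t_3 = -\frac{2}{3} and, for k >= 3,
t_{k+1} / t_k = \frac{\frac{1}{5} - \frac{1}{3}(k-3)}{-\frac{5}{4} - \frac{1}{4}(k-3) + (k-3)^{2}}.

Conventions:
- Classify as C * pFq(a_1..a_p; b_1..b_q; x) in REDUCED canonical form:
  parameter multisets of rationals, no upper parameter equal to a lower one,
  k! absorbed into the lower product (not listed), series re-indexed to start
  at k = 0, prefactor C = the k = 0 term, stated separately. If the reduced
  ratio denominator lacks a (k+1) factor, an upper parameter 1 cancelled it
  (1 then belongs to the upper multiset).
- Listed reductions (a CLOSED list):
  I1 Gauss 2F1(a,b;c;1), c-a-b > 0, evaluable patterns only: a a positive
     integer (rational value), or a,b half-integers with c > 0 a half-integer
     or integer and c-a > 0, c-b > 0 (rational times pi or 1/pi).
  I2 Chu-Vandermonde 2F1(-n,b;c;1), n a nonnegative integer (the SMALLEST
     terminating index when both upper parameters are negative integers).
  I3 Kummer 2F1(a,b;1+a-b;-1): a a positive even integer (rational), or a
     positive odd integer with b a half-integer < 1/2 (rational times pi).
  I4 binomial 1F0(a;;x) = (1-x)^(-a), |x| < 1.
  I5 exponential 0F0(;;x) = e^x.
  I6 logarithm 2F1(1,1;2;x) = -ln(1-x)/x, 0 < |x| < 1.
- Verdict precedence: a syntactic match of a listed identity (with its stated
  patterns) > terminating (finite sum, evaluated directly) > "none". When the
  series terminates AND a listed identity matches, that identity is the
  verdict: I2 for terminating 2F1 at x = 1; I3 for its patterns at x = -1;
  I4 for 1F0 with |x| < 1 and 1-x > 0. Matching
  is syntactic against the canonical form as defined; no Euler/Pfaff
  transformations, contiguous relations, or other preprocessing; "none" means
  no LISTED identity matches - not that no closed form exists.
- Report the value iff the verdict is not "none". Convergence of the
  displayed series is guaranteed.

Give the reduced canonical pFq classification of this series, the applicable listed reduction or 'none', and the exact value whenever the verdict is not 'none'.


The series (x = -\frac{1}{3}) is 1F1: upper {-\frac{3}{5}}, lower {-\frac{5}{4}}, prefactor -\frac{2}{3}. Verdict: none. Every listed pattern misses the 1F1 form at -\frac{1}{3}, upper {-\frac{3}{5}}.

Key step: from the first term -\frac{2}{3}: the expanded ratio factors over Q; C = -2/3, x = -1/3, roots give parameters.
Consecutive-term ratio: r(k) = -\frac{1}{3} * (k-\frac{3}{5}) / [(k-\frac{5}{4}) (k+1)] ; factor over Q: parameters, x = -\frac{1}{3}, and C = -\frac{2}{3}.


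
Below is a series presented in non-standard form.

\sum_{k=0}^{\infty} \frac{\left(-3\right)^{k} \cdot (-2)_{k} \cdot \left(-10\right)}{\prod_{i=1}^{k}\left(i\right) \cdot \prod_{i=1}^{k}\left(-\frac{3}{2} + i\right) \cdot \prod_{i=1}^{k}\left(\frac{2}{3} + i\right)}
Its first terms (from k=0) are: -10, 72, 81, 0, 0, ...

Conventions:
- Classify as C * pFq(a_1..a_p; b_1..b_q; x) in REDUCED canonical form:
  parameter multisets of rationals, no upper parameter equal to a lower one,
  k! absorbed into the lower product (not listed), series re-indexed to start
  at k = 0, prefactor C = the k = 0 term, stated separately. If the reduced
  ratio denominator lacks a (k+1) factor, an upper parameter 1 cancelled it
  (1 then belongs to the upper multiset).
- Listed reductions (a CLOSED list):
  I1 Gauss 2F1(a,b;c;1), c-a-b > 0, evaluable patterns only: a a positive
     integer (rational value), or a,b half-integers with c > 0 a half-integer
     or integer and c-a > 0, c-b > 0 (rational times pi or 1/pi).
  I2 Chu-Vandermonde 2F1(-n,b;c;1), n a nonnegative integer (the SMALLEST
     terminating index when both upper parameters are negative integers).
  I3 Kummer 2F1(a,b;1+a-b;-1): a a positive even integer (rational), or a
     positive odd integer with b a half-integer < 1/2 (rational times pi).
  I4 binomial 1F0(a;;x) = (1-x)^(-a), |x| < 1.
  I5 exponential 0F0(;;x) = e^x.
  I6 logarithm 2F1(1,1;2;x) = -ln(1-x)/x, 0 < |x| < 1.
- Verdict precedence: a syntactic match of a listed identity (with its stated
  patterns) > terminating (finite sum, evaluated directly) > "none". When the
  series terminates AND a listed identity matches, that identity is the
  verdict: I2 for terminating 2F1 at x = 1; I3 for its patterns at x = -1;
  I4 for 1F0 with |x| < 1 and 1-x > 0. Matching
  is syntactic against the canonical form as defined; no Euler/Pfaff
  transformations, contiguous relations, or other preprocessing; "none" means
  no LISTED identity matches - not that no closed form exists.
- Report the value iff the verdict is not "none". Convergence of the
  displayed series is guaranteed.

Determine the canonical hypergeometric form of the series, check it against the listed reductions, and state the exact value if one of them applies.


This is -10 * 1F2(-2; -\frac{1}{2}, \frac{5}{3}; -3) in reduced canonical form. Verdict: terminating. (-2)_k vanishes past k = 2, leaving a 3-term sum, computed directly. Value: 143.

Key observation: t_0 being -10, the lower running product (C = -10) is a rising factorial.
Ratio: r(k) = -3 * (k-2) / [(k-\frac{1}{2}) (k+\frac{5}{3}) (k+1)] ; factor over Q: parameters, x = -3, and C = -10.


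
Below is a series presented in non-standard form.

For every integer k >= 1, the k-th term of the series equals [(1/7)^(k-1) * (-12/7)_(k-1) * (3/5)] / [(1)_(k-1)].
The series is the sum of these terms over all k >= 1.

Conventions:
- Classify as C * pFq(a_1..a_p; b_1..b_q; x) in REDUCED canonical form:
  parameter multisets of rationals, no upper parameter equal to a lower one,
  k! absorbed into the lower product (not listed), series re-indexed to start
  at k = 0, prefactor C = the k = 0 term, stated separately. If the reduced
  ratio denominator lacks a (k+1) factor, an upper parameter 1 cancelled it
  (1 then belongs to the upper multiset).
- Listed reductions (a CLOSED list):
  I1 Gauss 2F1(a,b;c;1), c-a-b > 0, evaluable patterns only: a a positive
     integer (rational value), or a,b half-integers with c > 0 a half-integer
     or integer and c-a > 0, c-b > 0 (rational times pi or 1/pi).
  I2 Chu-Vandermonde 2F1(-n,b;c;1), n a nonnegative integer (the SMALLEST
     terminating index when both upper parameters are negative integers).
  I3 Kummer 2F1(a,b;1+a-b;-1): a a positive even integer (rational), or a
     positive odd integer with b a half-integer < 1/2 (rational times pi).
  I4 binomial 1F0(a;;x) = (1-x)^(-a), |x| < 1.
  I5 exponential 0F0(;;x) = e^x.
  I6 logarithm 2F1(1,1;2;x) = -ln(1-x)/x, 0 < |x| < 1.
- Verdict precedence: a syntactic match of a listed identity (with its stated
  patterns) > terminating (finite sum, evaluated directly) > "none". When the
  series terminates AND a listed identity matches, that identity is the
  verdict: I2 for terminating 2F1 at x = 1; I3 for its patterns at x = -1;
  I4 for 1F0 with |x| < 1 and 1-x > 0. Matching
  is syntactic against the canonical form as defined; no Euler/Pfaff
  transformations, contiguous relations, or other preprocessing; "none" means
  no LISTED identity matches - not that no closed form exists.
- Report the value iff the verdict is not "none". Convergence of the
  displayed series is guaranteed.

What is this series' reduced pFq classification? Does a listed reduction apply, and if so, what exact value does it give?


With C = 3/5: the canonical form is 1F0(-12/7; -; 1/7). Verdict at x = 1/7: binomial (I4) matches (the 1F0 binomial series: exponent 12/7, x = 1/7). Hence: (3/5) * (6/7)^(12/7).

Key observation: from the first term 3/5: (1)_k (C = 3/5) is k! itself.
Term ratio: r(k) = (1/7) * (k-12/7) / [(k+1)] - rational; roots negated = parameters, x = (1/7), C = 3/5.


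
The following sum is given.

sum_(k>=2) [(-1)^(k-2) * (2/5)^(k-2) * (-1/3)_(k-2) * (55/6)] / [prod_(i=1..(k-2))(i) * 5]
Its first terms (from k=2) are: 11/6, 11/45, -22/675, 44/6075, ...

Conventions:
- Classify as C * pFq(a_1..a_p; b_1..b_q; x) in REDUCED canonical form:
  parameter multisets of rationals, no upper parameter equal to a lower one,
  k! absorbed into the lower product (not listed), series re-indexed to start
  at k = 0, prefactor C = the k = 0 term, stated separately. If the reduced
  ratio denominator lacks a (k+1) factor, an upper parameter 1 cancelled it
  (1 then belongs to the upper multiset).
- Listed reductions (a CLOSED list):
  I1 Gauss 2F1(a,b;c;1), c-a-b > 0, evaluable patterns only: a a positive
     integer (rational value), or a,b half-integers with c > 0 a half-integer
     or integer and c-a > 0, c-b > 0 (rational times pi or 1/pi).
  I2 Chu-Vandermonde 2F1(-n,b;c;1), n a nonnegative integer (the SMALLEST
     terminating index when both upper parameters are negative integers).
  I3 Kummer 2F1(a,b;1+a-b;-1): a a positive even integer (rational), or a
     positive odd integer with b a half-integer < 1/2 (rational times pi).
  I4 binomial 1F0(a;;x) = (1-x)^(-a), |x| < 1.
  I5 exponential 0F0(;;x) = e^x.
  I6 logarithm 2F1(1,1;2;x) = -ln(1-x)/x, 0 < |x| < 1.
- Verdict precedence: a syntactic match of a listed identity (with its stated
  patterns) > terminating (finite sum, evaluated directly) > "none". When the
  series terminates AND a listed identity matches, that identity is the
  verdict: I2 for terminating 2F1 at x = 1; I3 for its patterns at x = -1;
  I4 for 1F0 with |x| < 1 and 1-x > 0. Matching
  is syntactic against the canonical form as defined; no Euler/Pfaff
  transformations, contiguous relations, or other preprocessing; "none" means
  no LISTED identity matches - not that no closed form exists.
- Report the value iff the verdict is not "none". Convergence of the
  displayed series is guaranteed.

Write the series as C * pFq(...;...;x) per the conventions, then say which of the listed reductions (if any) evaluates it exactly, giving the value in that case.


Prefactor 11/6, argument -2/5: 1F0 with upper {-1/3} over lower {-}. Verdict: the I4 binomial reduction matches (the 1F0 binomial series: exponent 1/3, x = -2/5). Exact value: (11/6) * (7/5)^(1/3).

Key observation: t_0 = 11/6 here, and the (-1)^k factor (C = 11/6) folds into the argument's sign.
Consecutive-term ratio: r(k) = (-2/5) * (k-1/3) / [(k+1)] - rational in k, leading ratio (-2/5); with t_0 = 11/6, classification follows.


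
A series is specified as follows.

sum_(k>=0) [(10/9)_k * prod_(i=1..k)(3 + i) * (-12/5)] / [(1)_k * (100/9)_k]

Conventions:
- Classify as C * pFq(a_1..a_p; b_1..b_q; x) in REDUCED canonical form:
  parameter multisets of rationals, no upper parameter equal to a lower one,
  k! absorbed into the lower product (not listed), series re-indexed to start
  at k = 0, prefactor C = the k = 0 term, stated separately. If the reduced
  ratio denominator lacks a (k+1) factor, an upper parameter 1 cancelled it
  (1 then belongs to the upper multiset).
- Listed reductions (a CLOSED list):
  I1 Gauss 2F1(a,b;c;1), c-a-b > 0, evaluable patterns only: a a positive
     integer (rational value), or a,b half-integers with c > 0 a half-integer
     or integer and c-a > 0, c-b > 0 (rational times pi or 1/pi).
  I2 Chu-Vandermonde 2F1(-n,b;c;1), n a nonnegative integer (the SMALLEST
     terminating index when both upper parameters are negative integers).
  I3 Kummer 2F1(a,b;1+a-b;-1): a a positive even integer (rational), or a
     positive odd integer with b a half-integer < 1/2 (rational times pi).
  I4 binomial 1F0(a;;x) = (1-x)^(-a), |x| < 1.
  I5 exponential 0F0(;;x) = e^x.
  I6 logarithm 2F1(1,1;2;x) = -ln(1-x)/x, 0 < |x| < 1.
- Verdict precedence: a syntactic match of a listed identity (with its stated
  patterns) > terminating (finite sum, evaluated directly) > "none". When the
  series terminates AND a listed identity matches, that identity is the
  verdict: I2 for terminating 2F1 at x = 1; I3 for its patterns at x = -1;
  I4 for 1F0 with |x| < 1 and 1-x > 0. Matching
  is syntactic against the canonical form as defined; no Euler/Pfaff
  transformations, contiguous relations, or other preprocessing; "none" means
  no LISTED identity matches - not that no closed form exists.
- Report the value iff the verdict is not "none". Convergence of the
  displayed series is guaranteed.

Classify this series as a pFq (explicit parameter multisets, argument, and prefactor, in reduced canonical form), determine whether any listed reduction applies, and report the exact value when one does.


Canonical form: C = -12/5 times 2F1 with upper {10/9, 4}, lower {100/9}, x = 1. Verdict: Gauss (I1, integer-parameter pattern) applies (x = 1: the Gamma ratio telescopes since c-a-b = 6 > 0 and a = 4 in Z>0). Its exact value is -1245088/295245.

First insight: from the first term -12/5: (1)_k (prefactor -12/5) is k! itself.
Adjacent-term ratio: r(k) = 1 * (k+10/9) (k+4) / [(k+100/9) (k+1)] - rational; roots negated = parameters, x = 1, C = -12/5.


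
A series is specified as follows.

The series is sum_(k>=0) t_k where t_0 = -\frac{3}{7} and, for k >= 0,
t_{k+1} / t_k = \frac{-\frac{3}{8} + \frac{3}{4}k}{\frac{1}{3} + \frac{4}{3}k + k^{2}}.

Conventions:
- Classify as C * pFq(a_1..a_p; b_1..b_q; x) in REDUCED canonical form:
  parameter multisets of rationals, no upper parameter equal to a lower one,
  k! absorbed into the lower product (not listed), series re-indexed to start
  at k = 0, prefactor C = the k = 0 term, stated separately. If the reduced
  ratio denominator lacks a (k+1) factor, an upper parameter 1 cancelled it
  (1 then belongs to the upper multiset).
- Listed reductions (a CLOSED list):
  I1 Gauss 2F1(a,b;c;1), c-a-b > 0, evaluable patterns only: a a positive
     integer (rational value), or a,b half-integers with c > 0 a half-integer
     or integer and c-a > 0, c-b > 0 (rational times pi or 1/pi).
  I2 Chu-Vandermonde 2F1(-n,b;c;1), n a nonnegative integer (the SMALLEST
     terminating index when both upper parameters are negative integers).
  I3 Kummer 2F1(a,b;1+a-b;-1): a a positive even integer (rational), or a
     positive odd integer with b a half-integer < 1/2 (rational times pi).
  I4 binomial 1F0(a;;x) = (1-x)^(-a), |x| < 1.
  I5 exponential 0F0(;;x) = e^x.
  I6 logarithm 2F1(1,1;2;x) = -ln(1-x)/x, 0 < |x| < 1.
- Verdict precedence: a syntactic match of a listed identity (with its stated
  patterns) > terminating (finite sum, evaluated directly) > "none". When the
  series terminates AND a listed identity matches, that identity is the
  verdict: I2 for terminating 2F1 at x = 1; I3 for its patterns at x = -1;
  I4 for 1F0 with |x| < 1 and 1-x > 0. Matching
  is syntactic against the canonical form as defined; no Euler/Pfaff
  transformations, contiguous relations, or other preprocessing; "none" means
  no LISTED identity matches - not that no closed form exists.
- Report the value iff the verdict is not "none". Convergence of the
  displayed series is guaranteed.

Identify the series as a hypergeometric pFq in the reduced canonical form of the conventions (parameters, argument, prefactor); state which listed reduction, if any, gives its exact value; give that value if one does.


Reduced: x = \frac{3}{4}, 1F1, upper = {-\frac{1}{2}}, lower = {\frac{1}{3}}, C = -\frac{3}{7}. Verdict: none - at argument \frac{3}{4} the multisets {-\frac{1}{2}} ; {\frac{1}{3}} match no listed identity.

Structural cue: with t_0 = -\frac{3}{7}, roots of the ratio polynomials (C = -3/7, x = 3/4) are the negated parameters.
Ratio: r(k) = \frac{3}{4} * (k-\frac{1}{2}) / [(k+\frac{1}{3}) (k+1)] - rational in k. x = \frac{3}{4}; t_0 = -\frac{3}{7}; negate the roots.


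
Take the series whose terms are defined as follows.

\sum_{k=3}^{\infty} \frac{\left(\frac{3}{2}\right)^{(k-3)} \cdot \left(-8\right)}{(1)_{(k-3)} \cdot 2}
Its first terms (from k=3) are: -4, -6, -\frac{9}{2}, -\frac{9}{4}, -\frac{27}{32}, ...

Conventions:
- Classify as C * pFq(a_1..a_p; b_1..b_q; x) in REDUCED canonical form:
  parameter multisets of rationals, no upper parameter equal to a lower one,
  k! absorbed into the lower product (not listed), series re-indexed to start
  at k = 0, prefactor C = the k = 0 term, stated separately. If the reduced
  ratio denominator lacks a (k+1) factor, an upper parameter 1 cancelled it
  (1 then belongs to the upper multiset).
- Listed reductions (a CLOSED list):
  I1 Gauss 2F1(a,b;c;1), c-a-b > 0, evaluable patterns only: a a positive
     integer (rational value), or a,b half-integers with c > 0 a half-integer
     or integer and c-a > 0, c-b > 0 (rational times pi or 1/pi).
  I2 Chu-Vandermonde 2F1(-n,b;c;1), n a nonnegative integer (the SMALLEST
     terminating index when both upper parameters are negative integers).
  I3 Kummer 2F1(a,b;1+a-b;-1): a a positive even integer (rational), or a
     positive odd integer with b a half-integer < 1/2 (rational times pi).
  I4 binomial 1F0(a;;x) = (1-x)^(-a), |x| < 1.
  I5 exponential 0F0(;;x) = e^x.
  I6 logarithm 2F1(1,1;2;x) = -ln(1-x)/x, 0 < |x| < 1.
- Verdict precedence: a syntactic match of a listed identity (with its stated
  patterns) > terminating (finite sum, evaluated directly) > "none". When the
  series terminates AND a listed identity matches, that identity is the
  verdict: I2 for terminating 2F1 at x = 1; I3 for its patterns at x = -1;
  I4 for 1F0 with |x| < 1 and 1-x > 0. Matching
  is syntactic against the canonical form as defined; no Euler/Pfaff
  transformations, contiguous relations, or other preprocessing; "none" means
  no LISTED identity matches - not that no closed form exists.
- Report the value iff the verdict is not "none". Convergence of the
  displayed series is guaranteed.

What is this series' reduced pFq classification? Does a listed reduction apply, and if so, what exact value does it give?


The series (x = \frac{3}{2}) is 0F0: upper {-}, lower {-}, prefactor -4. Verdict: this is exponential (I5) (the 0F0 exponential series at x = \frac{3}{2}). Hence: \left(-4\right) \cdot e^{\frac{3}{2}}.

The tell: from the first term -4: the constant factors (C = -4, x = 3/2) combine into one prefactor.
Ratio: r(k) = \frac{3}{2} * 1 / [(k+1)] - rational in k, leading ratio \frac{3}{2}; with t_0 = -4, classification follows.


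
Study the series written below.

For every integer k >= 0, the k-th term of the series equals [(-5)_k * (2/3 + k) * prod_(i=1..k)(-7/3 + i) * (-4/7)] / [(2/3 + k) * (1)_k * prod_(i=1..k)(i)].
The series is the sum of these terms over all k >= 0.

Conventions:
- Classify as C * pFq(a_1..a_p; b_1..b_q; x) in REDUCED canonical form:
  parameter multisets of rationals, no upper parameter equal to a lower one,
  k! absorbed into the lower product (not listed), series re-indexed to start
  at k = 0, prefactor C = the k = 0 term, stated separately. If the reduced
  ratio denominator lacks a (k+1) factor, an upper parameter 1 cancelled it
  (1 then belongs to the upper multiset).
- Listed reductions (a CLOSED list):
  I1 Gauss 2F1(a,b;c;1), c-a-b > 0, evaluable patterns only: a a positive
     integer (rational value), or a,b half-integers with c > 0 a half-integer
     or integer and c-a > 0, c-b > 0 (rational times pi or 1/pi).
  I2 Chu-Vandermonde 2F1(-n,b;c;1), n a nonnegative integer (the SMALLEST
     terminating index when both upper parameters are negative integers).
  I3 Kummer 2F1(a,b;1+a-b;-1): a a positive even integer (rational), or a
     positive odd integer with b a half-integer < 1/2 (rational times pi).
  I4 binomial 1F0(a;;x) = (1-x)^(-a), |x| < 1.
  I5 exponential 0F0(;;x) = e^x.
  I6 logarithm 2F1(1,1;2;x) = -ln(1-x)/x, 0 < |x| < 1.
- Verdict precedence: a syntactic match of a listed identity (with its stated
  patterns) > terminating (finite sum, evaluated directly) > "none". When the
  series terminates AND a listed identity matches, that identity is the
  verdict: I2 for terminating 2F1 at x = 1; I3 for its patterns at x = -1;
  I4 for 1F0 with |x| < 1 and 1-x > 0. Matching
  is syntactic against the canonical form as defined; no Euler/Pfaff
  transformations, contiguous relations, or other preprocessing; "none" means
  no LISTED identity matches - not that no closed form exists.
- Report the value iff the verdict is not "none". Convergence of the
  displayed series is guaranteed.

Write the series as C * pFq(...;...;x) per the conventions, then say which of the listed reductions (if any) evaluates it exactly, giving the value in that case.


x = 1 here; the reduced form reads 2F1, upper {-5, -4/3}, lower {1}, C = -4/7. Verdict: this is Chu-Vandermonde (I2) (terminating 2F1 at x = 1 with n = 5, b = -4/3, c = 1). Exact value: -3952/729.

Structural cue: t_0 = -4/7 here, and the running product (prefactor -4/7) telescopes to a rising factorial.
Step ratio: r(k) = 1 * (k-5) (k-4/3) / [(k+1) (k+1)] - poly over poly, x = 1 from leading terms; C = -4/7 at k = 0.


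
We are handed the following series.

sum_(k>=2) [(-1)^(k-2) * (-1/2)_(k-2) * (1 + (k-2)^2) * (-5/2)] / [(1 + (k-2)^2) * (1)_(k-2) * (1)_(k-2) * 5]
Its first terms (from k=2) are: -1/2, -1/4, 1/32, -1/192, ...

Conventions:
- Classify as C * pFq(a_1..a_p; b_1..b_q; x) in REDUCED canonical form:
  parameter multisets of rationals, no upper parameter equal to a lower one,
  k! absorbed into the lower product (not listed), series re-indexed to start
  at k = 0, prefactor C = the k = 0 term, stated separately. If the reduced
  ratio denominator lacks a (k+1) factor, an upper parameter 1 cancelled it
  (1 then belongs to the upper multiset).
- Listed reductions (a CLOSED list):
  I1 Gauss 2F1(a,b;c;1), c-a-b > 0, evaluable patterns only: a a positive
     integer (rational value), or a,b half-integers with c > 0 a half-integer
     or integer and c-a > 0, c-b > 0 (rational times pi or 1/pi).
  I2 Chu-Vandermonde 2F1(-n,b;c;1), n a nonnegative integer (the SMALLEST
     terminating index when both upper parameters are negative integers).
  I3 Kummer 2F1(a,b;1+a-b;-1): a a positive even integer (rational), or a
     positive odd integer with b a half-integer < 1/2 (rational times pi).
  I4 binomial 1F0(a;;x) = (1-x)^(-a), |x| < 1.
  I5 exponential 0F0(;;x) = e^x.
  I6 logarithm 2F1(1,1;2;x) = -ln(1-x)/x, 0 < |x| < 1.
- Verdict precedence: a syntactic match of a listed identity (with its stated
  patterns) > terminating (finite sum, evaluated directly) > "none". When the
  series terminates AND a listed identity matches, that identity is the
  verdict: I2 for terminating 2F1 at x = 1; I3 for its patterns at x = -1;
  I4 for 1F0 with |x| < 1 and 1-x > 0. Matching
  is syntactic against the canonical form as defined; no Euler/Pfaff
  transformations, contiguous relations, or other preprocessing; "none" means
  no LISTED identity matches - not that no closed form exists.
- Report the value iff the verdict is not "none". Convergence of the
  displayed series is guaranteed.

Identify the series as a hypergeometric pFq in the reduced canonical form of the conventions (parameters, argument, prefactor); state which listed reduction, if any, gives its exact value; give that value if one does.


Reduced: x = -1, 1F1, upper = {-1/2}, lower = {1}, C = -1/2. Verdict: none. No listed pattern accepts 1F1(-1/2; 1; -1).

The tell: from the first term -1/2: k^2 + 1 divides numerator and denominator alike; prefactor -1/2 after cancelling.
Step ratio: r(k) = (-1) * (k-1/2) / [(k+1) (k+1)] - poly over poly, x = (-1) from leading terms; C = -1/2 at k = 0.


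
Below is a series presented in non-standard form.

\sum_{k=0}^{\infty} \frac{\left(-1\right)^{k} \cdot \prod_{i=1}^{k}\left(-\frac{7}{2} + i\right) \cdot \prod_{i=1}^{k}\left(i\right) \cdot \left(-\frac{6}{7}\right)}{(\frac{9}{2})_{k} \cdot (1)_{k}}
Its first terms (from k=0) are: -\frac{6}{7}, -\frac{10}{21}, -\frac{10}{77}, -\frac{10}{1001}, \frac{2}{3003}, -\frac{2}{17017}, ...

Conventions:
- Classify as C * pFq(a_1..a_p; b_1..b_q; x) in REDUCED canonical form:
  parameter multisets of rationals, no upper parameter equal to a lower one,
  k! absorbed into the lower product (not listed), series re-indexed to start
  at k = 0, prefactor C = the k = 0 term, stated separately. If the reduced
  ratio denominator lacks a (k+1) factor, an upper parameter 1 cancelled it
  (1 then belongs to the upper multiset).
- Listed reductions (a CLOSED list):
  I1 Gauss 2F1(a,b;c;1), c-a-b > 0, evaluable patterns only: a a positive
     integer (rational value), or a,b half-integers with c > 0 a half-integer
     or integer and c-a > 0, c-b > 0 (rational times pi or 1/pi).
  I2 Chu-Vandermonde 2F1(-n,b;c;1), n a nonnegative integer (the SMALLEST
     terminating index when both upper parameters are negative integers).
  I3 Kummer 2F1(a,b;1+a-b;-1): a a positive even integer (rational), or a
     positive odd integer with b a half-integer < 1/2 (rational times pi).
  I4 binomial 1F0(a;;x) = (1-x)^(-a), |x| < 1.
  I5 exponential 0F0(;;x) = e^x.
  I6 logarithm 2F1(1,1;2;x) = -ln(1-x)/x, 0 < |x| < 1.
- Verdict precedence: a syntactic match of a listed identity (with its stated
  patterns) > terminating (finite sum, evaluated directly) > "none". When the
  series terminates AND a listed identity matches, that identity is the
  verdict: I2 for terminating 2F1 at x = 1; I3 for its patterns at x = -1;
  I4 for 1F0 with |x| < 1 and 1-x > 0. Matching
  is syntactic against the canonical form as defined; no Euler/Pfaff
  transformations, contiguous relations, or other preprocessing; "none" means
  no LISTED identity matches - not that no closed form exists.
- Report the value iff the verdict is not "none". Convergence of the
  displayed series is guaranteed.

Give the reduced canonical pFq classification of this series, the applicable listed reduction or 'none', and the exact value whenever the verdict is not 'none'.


Key step: with t_0 = -\frac{6}{7}, the running product (C = -6/7, x = -1) telescopes to a rising factorial.
Consecutive-term ratio: r(k) = -1 * (k-\frac{5}{2}) (k+1) / [(k+\frac{9}{2}) (k+1)] - rational; roots negated = parameters, x = -1, C = -\frac{6}{7}.

Canonical form: C = -\frac{6}{7} times 2F1 with upper {-\frac{5}{2}, 1}, lower {\frac{9}{2}}, x = -1. Verdict (x = -1): the Kummer evaluation I3 applies (x = -1; c = \frac{9}{2} equals 1+a-b for upper {-\frac{5}{2}, 1}: listed pattern). Its exact value is \left(-\frac{15}{32}\right) \cdot \pi.
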